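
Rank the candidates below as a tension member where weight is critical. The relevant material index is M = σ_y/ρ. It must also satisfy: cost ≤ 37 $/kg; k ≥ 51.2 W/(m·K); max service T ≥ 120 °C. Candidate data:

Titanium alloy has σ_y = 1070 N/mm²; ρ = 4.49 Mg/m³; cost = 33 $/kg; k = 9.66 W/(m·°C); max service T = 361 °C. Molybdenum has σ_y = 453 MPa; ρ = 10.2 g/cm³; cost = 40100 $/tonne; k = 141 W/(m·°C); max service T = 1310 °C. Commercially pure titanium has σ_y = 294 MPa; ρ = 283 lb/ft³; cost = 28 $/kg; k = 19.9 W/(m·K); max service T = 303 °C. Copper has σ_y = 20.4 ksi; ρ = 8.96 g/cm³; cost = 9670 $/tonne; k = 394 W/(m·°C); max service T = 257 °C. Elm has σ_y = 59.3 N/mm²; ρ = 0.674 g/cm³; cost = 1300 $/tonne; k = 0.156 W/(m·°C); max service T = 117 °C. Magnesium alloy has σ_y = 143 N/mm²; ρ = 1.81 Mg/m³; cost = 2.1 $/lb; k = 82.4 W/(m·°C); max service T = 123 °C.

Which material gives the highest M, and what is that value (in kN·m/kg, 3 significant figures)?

magnesium alloy, M = 79.0 kN·m/kg

Screen on constraints: cost ≤ 37 $/kg; k ≥ 51.2 W/(m·K); max service T ≥ 120 °C. Survivors: copper, magnesium alloy.
In SI units:
  copper: σ_y = 140.7 MPa, ρ = 8960 kg/m³
  magnesium alloy: σ_y = 143.0 MPa, ρ = 1810 kg/m³
  magnesium alloy: M = 79.0 kN·m/kg
  copper: M = 15.7 kN·m/kg
Magnesium alloy has the largest M.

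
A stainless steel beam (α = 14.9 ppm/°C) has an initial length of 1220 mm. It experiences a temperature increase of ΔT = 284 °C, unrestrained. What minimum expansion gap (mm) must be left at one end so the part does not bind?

ΔL = α·L₀·ΔT = 14.9×10⁻⁶ × 1220 mm × 284.0 K = 5.16 mm.

5.16 mm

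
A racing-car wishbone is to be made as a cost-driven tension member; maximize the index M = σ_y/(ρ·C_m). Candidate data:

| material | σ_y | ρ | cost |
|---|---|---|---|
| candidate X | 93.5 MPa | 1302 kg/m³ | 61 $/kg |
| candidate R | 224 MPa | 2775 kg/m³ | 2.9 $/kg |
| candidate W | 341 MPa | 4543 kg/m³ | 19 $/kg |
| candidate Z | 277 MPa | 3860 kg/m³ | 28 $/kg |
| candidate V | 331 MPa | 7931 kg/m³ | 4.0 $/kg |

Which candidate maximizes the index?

Computing M directly (units already consistent):
  candidate R: M = 27.8 kN·m per $
  candidate V: M = 10.4 kN·m per $
  candidate W: M = 3.95 kN·m per $
  candidate Z: M = 2.56 kN·m per $
  candidate X: M = 1.18 kN·m per $
Candidate R ranks first.

candidate R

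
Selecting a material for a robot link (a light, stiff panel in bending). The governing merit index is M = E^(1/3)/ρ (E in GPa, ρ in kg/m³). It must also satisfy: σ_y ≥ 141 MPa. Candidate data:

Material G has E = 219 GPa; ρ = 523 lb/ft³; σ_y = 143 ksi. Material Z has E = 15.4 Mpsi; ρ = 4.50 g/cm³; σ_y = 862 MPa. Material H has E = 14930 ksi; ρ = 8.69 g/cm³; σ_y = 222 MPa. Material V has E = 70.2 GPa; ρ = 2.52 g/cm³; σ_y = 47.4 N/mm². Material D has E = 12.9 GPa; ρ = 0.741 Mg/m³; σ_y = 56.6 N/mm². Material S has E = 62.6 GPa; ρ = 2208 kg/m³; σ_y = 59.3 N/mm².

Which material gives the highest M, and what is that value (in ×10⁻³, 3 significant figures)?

material Z, M = 1.05×10⁻³

Screen on constraints: σ_y ≥ 141 MPa. Survivors: material G, material Z, material H.
In SI units:
  material G: E = 219.0 GPa, ρ = 8378 kg/m³
  material Z: E = 106.2 GPa, ρ = 4500 kg/m³
  material H: E = 102.9 GPa, ρ = 8690 kg/m³
  material Z: M = 1.05×10⁻³
  material G: M = 0.719×10⁻³
  material H: M = 0.539×10⁻³
Material Z has the largest M.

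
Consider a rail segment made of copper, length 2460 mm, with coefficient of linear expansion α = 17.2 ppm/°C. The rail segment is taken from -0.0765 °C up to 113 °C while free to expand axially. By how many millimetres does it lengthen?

ΔT = 113 − (-0.0765) = 113.1 K.
ΔL = α·L₀·ΔT = 17.2×10⁻⁶ × 2460 mm × 113.1 K = 4.78 mm.

4.78 mm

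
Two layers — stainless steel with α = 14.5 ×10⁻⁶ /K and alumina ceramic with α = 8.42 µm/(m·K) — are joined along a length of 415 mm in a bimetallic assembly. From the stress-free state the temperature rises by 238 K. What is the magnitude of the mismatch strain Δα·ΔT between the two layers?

Δα = |14.5 − 8.42|×10⁻⁶/K = 6.08×10⁻⁶/K.
Mismatch strain = Δα·ΔT = 6.08×10⁻⁶ × 238.0 = 1.45×10⁻³.

1.45×10⁻³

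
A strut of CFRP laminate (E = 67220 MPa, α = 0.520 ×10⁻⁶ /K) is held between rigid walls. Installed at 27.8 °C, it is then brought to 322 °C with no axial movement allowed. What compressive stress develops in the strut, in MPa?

10.3 MPa

E = 67220 MPa = 67.22 GPa.
ΔT = 294.2 K. Constrained thermal stress σ = E·α·ΔT = 67.22×10³ MPa × 0.520×10⁻⁶ × 294.2 = 10.3 MPa (compressive).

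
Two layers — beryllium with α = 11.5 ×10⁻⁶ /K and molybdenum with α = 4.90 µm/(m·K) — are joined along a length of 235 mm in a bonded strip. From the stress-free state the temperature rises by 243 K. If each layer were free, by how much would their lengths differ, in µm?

Δα = |11.5 − 4.90|×10⁻⁶/K = 6.60×10⁻⁶/K.
ΔL_mismatch = Δα·L·ΔT = 6.60×10⁻⁶ × 235.0 mm × 243.0 K = 377 µm.

377 µm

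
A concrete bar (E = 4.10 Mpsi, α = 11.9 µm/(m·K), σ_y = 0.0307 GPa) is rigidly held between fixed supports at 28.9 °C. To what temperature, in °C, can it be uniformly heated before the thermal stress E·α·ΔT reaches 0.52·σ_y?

76.4 °C

E = 4.10 Mpsi = 28.27 GPa.
σ_y = 0.0307 GPa = 30.70 MPa.
E·α·ΔT = 15.96 MPa ⇒ ΔT = 15.96 / (28.27×10³ × 11.9×10⁻⁶) = 47.46 K.
T = 28.9 + 47.46 = 76.36 °C.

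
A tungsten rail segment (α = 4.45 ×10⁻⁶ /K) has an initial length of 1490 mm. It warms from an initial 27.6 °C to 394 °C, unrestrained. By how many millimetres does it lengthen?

ΔT = 394 − 27.6 = 366.4 K.
ΔL = α·L₀·ΔT = 4.45×10⁻⁶ × 1490 mm × 366.4 K = 2.43 mm.

2.43 mm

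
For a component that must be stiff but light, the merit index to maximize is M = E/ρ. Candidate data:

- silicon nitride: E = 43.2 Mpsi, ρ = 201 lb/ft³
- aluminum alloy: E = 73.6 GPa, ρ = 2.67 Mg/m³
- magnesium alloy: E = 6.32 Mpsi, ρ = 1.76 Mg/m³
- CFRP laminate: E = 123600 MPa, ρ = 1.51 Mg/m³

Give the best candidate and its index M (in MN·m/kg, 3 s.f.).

Convert each candidate to consistent units, then evaluate M:
  silicon nitride: E = 297.9 GPa, ρ = 3220 kg/m³
  aluminum alloy: E = 73.60 GPa, ρ = 2670 kg/m³
  magnesium alloy: E = 43.57 GPa, ρ = 1760 kg/m³
  CFRP laminate: E = 123.6 GPa, ρ = 1510 kg/m³
  silicon nitride: M = 92.5 MN·m/kg
  CFRP laminate: M = 81.9 MN·m/kg
  aluminum alloy: M = 27.6 MN·m/kg
  magnesium alloy: M = 24.8 MN·m/kg
Silicon nitride ranks first.

silicon nitride, M = 92.5 MN·m/kg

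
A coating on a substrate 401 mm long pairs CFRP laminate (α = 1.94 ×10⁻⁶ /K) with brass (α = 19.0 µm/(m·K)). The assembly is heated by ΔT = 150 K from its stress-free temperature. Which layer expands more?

α(CFRP laminate) = 1.94×10⁻⁶/K vs α(brass) = 19.0×10⁻⁶/K.
Higher α expands more for the same ΔT: brass.

brass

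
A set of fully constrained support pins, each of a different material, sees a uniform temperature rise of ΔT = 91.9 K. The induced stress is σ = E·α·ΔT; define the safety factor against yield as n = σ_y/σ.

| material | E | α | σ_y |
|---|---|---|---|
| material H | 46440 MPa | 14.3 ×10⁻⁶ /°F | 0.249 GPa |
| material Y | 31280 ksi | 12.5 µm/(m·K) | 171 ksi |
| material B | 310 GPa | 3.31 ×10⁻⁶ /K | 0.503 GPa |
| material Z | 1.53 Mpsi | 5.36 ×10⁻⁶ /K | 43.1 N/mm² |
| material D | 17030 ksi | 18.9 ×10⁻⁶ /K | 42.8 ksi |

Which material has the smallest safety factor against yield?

In consistent units (E in GPa, α in ×10⁻⁶/K, σ_y in MPa):
  material H: E = 46.44, α = 25.7, σ_y = 249.0 → σ = 110 MPa, n = 2.27
  material Y: E = 215.7, α = 12.5, σ_y = 1179 → σ = 248 MPa, n = 4.76
  material B: E = 310.0, α = 3.31, σ_y = 503.0 → σ = 94.3 MPa, n = 5.33
  material Z: E = 10.55, α = 5.36, σ_y = 43.10 → σ = 5.20 MPa, n = 8.29
  material D: E = 117.4, α = 18.9, σ_y = 295.1 → σ = 204 MPa, n = 1.45
Smallest n: material D with n = 1.45.

material D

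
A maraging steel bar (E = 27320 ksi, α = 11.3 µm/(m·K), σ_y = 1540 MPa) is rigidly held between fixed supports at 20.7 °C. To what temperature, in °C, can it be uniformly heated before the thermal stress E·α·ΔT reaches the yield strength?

744 °C

E = 27320 ksi = 188.4 GPa.
E·α·ΔT = 1540 MPa ⇒ ΔT = 1540 / (188.4×10³ × 11.3×10⁻⁶) = 723.5 K.
T = 20.7 + 723.5 = 744.2 °C.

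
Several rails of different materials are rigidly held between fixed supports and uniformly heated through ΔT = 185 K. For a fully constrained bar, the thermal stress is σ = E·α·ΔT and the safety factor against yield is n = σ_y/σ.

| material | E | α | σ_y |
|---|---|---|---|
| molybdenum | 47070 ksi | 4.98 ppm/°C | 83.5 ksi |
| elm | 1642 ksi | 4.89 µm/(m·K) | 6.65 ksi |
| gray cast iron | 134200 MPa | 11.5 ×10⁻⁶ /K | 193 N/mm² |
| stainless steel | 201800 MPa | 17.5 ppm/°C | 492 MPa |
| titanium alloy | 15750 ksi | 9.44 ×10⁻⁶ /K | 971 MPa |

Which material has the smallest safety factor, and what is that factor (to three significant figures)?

gray cast iron, n = 0.676

Converting E to GPa, α to ×10⁻⁶/K, σ_y to MPa, then σ and n for each:
  molybdenum: E = 324.5, α = 4.98, σ_y = 575.7 → σ = 299 MPa, n = 1.93
  elm: E = 11.32, α = 4.89, σ_y = 45.85 → σ = 10.2 MPa, n = 4.48
  gray cast iron: E = 134.2, α = 11.5, σ_y = 193.0 → σ = 286 MPa, n = 0.676
  stainless steel: E = 201.8, α = 17.5, σ_y = 492.0 → σ = 653 MPa, n = 0.753
  titanium alloy: E = 108.6, α = 9.44, σ_y = 971.0 → σ = 190 MPa, n = 5.12
The minimum is gray cast iron at n = 0.676.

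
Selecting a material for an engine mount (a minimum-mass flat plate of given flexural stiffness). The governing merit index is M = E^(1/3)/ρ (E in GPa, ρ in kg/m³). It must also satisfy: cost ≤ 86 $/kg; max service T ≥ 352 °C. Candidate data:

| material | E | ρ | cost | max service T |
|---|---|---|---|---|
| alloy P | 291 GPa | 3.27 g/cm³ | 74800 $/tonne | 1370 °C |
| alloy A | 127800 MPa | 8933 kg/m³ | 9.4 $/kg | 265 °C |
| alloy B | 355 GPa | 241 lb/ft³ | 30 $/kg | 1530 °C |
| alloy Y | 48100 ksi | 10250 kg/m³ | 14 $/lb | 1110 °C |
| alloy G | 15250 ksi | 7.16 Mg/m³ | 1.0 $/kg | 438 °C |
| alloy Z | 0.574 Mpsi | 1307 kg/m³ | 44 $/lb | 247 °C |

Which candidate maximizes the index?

Screen on constraints: cost ≤ 86 $/kg; max service T ≥ 352 °C. Survivors: alloy P, alloy B, alloy Y, alloy G.
Convert each candidate to consistent units, then evaluate M:
  alloy P: E = 291.0 GPa, ρ = 3270 kg/m³
  alloy B: E = 355.0 GPa, ρ = 3860 kg/m³
  alloy Y: E = 331.6 GPa, ρ = 10250 kg/m³
  alloy G: E = 105.1 GPa, ρ = 7160 kg/m³
  alloy P: M = 2.03×10⁻³
  alloy B: M = 1.83×10⁻³
  alloy Y: M = 0.675×10⁻³
  alloy G: M = 0.659×10⁻³
Highest index: alloy P.

alloy P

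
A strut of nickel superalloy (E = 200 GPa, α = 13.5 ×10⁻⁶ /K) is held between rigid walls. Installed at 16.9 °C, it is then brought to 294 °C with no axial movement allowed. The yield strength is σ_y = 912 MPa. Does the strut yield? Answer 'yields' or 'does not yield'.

does not yield

ΔT = 277.1 K. Constrained thermal stress σ = E·α·ΔT = 200.0×10³ MPa × 13.5×10⁻⁶ × 277.1 = 748 MPa (compressive).
Compare to σ_y = 912 MPa: σ < σ_y, so it does not yield.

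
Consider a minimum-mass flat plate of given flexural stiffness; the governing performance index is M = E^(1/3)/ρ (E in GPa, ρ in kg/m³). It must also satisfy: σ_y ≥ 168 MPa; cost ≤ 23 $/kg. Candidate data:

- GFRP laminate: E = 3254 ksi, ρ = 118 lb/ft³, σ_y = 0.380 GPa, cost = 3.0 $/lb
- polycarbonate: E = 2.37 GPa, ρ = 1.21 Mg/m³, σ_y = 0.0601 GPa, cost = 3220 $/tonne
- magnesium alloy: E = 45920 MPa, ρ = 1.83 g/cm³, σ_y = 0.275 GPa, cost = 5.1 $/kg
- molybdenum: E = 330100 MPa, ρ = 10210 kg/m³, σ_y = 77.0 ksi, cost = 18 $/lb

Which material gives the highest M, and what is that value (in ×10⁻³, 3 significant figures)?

magnesium alloy, M = 1.96×10⁻³

Screen on constraints: σ_y ≥ 168 MPa; cost ≤ 23 $/kg. Survivors: GFRP laminate, magnesium alloy.
Normalizing units and computing the index:
  GFRP laminate: E = 22.44 GPa, ρ = 1890 kg/m³
  magnesium alloy: E = 45.92 GPa, ρ = 1830 kg/m³
  magnesium alloy: M = 1.96×10⁻³
  GFRP laminate: M = 1.49×10⁻³
Magnesium alloy ranks first.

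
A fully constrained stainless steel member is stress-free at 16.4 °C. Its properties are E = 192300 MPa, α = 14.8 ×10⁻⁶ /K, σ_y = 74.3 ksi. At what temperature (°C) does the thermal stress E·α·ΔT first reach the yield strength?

196 °C

E = 192300 MPa = 192.3 GPa.
σ_y = 74.3 ksi = 512.3 MPa.
E·α·ΔT = 512.3 MPa ⇒ ΔT = 512.3 / (192.3×10³ × 14.8×10⁻⁶) = 180.0 K.
T = 16.4 + 180.0 = 196.4 °C.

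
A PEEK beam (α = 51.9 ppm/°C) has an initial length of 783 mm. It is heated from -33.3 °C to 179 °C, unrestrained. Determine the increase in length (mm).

ΔT = 179 − (-33.3) = 212.3 K.
ΔL = α·L₀·ΔT = 51.9×10⁻⁶ × 783 mm × 212.3 K = 8.63 mm.

8.63 mm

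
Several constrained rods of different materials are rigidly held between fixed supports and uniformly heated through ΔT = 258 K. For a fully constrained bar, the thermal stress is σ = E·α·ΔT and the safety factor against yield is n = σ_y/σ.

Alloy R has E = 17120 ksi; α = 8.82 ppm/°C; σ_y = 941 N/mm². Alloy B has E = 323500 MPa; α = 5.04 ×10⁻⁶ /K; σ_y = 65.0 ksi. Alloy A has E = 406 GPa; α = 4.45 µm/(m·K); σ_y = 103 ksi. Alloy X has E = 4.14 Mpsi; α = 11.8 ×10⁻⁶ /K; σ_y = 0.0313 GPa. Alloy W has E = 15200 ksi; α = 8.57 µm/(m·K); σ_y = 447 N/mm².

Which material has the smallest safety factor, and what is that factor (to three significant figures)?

alloy X, n = 0.360

Per material, after unit conversion:
  alloy R: E = 118.0, α = 8.82, σ_y = 941.0 → σ = 269 MPa, n = 3.50
  alloy B: E = 323.5, α = 5.04, σ_y = 448.2 → σ = 421 MPa, n = 1.07
  alloy A: E = 406.0, α = 4.45, σ_y = 710.2 → σ = 466 MPa, n = 1.52
  alloy X: E = 28.54, α = 11.8, σ_y = 31.30 → σ = 86.9 MPa, n = 0.360
  alloy W: E = 104.8, α = 8.57, σ_y = 447.0 → σ = 232 MPa, n = 1.93
Smallest n: alloy X with n = 0.360.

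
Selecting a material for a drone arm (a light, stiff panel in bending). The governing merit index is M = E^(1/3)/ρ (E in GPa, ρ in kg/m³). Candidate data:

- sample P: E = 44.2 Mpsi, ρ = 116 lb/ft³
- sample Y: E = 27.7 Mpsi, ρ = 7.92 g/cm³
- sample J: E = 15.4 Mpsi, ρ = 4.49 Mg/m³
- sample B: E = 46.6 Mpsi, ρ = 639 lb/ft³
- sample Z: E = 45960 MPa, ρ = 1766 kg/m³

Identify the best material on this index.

sample P

After converting to SI:
  sample P: E = 304.7 GPa, ρ = 1858 kg/m³
  sample Y: E = 191.0 GPa, ρ = 7920 kg/m³
  sample J: E = 106.2 GPa, ρ = 4490 kg/m³
  sample B: E = 321.3 GPa, ρ = 10240 kg/m³
  sample Z: E = 45.96 GPa, ρ = 1766 kg/m³
  sample P: M = 3.62×10⁻³
  sample Z: M = 2.03×10⁻³
  sample J: M = 1.05×10⁻³
  sample Y: M = 0.727×10⁻³
  sample B: M = 0.669×10⁻³
Sample P ranks first.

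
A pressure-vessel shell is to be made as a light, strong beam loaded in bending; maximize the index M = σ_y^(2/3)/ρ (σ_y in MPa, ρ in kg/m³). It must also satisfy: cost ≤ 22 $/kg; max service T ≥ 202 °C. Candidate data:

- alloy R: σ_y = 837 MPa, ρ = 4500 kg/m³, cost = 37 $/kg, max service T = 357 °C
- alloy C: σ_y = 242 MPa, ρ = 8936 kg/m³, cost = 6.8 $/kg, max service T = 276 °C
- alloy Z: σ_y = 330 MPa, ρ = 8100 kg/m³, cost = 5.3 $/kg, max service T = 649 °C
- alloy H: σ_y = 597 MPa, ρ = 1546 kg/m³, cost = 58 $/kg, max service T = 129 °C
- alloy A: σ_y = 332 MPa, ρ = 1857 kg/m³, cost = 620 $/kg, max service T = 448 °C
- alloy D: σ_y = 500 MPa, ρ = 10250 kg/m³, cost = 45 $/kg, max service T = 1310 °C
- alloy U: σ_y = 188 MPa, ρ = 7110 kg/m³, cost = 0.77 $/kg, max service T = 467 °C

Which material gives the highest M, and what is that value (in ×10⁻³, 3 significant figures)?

Screen on constraints: cost ≤ 22 $/kg; max service T ≥ 202 °C. Survivors: alloy C, alloy Z, alloy U.
Computing M directly (units already consistent):
  alloy Z: M = 5.90×10⁻³
  alloy U: M = 4.62×10⁻³
  alloy C: M = 4.35×10⁻³
The maximum is for alloy Z.

alloy Z, M = 5.90×10⁻³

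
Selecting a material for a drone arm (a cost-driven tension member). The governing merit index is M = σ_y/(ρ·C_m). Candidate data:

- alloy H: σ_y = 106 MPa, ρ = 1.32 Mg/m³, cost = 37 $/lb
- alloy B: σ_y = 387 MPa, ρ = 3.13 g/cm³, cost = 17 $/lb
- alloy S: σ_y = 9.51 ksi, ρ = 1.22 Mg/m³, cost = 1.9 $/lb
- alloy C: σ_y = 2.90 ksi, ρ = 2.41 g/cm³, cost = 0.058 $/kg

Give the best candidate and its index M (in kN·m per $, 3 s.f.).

Normalizing units and computing the index:
  alloy H: σ_y = 106.0 MPa, ρ = 1320 kg/m³, cost = 81.57 $/kg
  alloy B: σ_y = 387.0 MPa, ρ = 3130 kg/m³, cost = 37.48 $/kg
  alloy S: σ_y = 65.57 MPa, ρ = 1220 kg/m³, cost = 4.189 $/kg
  alloy C: σ_y = 19.99 MPa, ρ = 2410 kg/m³, cost = 0.05800 $/kg
  alloy C: M = 143 kN·m per $
  alloy S: M = 12.8 kN·m per $
  alloy B: M = 3.30 kN·m per $
  alloy H: M = 0.984 kN·m per $
The maximum is for alloy C.

alloy C, M = 143 kN·m per $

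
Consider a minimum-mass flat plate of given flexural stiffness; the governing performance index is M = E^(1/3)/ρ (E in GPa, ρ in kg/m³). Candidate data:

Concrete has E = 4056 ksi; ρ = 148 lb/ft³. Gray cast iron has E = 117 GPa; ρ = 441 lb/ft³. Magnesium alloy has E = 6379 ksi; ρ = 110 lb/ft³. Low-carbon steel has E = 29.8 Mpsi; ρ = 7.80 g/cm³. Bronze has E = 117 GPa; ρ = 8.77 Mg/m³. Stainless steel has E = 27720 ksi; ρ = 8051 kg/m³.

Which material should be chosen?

magnesium alloy

Putting every candidate on a common basis:
  concrete: E = 27.97 GPa, ρ = 2371 kg/m³
  gray cast iron: E = 117.0 GPa, ρ = 7064 kg/m³
  magnesium alloy: E = 43.98 GPa, ρ = 1762 kg/m³
  low-carbon steel: E = 205.5 GPa, ρ = 7800 kg/m³
  bronze: E = 117.0 GPa, ρ = 8770 kg/m³
  stainless steel: E = 191.1 GPa, ρ = 8051 kg/m³
  magnesium alloy: M = 2.00×10⁻³
  concrete: M = 1.28×10⁻³
  low-carbon steel: M = 0.757×10⁻³
  stainless steel: M = 0.715×10⁻³
  gray cast iron: M = 0.692×10⁻³
  bronze: M = 0.558×10⁻³
Magnesium alloy ranks first.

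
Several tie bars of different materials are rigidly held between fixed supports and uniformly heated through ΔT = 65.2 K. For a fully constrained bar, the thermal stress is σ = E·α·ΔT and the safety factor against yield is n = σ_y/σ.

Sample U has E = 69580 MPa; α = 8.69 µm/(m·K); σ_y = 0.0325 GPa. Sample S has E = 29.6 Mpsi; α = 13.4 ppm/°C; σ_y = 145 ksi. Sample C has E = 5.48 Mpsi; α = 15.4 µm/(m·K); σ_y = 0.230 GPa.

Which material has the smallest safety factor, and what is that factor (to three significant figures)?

sample U, n = 0.824

Per material, after unit conversion:
  sample U: E = 69.58, α = 8.69, σ_y = 32.50 → σ = 39.4 MPa, n = 0.824
  sample S: E = 204.1, α = 13.4, σ_y = 999.7 → σ = 178 MPa, n = 5.61
  sample C: E = 37.78, α = 15.4, σ_y = 230.0 → σ = 37.9 MPa, n = 6.06
Sample U has the lowest safety factor, n = 0.824.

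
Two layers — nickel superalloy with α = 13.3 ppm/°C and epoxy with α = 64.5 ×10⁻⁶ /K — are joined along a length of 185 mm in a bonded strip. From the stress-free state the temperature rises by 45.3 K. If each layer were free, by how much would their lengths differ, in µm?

Δα = |13.3 − 64.5|×10⁻⁶/K = 51.2×10⁻⁶/K.
ΔL_mismatch = Δα·L·ΔT = 51.2×10⁻⁶ × 185.0 mm × 45.3 K = 429 µm.

429 µm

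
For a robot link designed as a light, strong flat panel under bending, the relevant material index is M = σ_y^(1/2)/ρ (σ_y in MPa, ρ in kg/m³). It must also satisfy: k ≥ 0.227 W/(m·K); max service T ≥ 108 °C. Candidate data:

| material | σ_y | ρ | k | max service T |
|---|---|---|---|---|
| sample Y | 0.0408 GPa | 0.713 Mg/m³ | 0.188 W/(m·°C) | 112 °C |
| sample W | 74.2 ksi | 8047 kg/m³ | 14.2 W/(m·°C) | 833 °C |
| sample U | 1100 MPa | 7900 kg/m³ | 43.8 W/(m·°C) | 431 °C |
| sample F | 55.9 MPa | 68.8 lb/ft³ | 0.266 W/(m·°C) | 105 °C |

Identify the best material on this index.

Screen on constraints: k ≥ 0.227 W/(m·K); max service T ≥ 108 °C. Survivors: sample W, sample U.
Putting every candidate on a common basis:
  sample W: σ_y = 511.6 MPa, ρ = 8047 kg/m³
  sample U: σ_y = 1100 MPa, ρ = 7900 kg/m³
  sample U: M = 4.20×10⁻³
  sample W: M = 2.81×10⁻³
Sample U ranks first.

sample U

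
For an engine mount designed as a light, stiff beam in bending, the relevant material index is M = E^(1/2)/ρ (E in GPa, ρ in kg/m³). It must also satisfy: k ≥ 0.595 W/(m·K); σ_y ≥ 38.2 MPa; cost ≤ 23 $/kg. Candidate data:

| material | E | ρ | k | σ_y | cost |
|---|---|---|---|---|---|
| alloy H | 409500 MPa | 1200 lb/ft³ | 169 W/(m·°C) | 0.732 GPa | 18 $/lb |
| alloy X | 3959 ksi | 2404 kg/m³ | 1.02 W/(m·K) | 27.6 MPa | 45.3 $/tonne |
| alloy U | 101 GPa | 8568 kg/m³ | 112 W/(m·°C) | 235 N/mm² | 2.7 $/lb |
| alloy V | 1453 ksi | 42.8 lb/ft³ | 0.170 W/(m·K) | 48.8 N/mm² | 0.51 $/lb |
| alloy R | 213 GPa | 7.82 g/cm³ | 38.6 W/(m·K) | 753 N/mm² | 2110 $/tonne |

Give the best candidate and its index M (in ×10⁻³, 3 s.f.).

Screen on constraints: k ≥ 0.595 W/(m·K); σ_y ≥ 38.2 MPa; cost ≤ 23 $/kg. Survivors: alloy U, alloy R.
Convert each candidate to consistent units, then evaluate M:
  alloy U: E = 101.0 GPa, ρ = 8568 kg/m³
  alloy R: E = 213.0 GPa, ρ = 7820 kg/m³
  alloy R: M = 1.87×10⁻³
  alloy U: M = 1.17×10⁻³
Alloy R has the largest M.

alloy R, M = 1.87×10⁻³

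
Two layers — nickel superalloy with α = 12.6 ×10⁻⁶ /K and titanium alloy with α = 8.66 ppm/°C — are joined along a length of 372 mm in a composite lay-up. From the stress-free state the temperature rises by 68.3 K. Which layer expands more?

nickel superalloy

α(nickel superalloy) = 12.6×10⁻⁶/K vs α(titanium alloy) = 8.66×10⁻⁶/K.
Higher α expands more for the same ΔT: nickel superalloy.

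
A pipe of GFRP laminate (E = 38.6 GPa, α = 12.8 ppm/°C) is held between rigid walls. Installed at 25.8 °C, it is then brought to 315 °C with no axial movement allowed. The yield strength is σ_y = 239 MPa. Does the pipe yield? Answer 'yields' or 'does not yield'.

ΔT = 289.2 K. Constrained thermal stress σ = E·α·ΔT = 38.60×10³ MPa × 12.8×10⁻⁶ × 289.2 = 143 MPa (compressive).
Compare to σ_y = 239 MPa: σ < σ_y, so it does not yield.

does not yield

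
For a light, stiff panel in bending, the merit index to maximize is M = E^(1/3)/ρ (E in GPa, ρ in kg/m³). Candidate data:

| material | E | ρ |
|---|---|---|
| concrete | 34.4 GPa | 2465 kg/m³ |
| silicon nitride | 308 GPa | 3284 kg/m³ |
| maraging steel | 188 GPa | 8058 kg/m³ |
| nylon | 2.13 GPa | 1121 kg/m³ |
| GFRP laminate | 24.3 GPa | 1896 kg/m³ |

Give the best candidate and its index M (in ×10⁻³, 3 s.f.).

silicon nitride, M = 2.06×10⁻³

Computing M directly (units already consistent):
  silicon nitride: M = 2.06×10⁻³
  GFRP laminate: M = 1.53×10⁻³
  concrete: M = 1.32×10⁻³
  nylon: M = 1.15×10⁻³
  maraging steel: M = 0.711×10⁻³
The maximum is for silicon nitride.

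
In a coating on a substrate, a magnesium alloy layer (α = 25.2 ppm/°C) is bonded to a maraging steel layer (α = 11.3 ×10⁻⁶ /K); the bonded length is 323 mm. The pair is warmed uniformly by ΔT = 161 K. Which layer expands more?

α(magnesium alloy) = 25.2×10⁻⁶/K vs α(maraging steel) = 11.3×10⁻⁶/K.
Higher α expands more for the same ΔT: magnesium alloy.

magnesium alloy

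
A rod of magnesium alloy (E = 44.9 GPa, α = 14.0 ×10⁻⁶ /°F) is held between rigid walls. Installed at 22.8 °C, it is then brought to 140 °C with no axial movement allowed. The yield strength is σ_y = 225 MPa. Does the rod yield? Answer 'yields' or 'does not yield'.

does not yield

α = 14.0×10⁻⁶/°F × 9/5 = 25.2×10⁻⁶/K.
ΔT = 117.2 K. Constrained thermal stress σ = E·α·ΔT = 44.90×10³ MPa × 25.2×10⁻⁶ × 117.2 = 133 MPa (compressive).
Compare to σ_y = 225 MPa: σ < σ_y, so it does not yield.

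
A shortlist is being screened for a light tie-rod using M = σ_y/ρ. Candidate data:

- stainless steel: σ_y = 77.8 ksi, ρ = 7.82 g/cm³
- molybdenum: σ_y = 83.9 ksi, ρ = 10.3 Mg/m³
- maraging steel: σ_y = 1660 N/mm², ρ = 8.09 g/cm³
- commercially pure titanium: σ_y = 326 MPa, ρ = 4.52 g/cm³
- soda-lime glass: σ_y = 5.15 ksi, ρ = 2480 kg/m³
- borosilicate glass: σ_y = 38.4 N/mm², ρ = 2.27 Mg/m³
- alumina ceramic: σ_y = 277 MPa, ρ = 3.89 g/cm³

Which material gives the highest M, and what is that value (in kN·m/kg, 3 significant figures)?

maraging steel, M = 205 kN·m/kg

Convert each candidate to consistent units, then evaluate M:
  stainless steel: σ_y = 536.4 MPa, ρ = 7820 kg/m³
  molybdenum: σ_y = 578.5 MPa, ρ = 10300 kg/m³
  maraging steel: σ_y = 1660 MPa, ρ = 8090 kg/m³
  commercially pure titanium: σ_y = 326.0 MPa, ρ = 4520 kg/m³
  soda-lime glass: σ_y = 35.51 MPa, ρ = 2480 kg/m³
  borosilicate glass: σ_y = 38.40 MPa, ρ = 2270 kg/m³
  alumina ceramic: σ_y = 277.0 MPa, ρ = 3890 kg/m³
  maraging steel: M = 205 kN·m/kg
  commercially pure titanium: M = 72.1 kN·m/kg
  alumina ceramic: M = 71.2 kN·m/kg
  stainless steel: M = 68.6 kN·m/kg
  molybdenum: M = 56.2 kN·m/kg
  borosilicate glass: M = 16.9 kN·m/kg
  soda-lime glass: M = 14.3 kN·m/kg
Highest index: maraging steel.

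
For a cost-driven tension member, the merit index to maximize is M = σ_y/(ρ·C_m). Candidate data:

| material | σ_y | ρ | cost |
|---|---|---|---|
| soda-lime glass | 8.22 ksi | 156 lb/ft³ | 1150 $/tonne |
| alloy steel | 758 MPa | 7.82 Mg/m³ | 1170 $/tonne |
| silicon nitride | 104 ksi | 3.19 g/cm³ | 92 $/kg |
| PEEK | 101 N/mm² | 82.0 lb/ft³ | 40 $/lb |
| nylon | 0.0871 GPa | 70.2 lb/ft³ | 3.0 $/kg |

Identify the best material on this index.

alloy steel

Putting every candidate on a common basis:
  soda-lime glass: σ_y = 56.67 MPa, ρ = 2499 kg/m³, cost = 1.150 $/kg
  alloy steel: σ_y = 758.0 MPa, ρ = 7820 kg/m³, cost = 1.170 $/kg
  silicon nitride: σ_y = 717.1 MPa, ρ = 3190 kg/m³, cost = 92.00 $/kg
  PEEK: σ_y = 101.0 MPa, ρ = 1314 kg/m³, cost = 88.18 $/kg
  nylon: σ_y = 87.10 MPa, ρ = 1124 kg/m³, cost = 3.000 $/kg
  alloy steel: M = 82.8 kN·m per $
  nylon: M = 25.8 kN·m per $
  soda-lime glass: M = 19.7 kN·m per $
  silicon nitride: M = 2.44 kN·m per $
  PEEK: M = 0.872 kN·m per $
Alloy steel ranks first.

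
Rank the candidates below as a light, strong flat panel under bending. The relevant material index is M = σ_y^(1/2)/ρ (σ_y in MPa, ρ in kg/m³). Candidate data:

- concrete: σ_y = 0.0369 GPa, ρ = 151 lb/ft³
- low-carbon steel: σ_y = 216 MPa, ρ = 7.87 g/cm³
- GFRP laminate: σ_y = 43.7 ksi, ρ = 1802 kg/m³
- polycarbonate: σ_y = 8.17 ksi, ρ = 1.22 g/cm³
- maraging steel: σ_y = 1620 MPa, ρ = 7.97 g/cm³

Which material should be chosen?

GFRP laminate

Putting every candidate on a common basis:
  concrete: σ_y = 36.90 MPa, ρ = 2419 kg/m³
  low-carbon steel: σ_y = 216.0 MPa, ρ = 7870 kg/m³
  GFRP laminate: σ_y = 301.3 MPa, ρ = 1802 kg/m³
  polycarbonate: σ_y = 56.33 MPa, ρ = 1220 kg/m³
  maraging steel: σ_y = 1620 MPa, ρ = 7970 kg/m³
  GFRP laminate: M = 9.63×10⁻³
  polycarbonate: M = 6.15×10⁻³
  maraging steel: M = 5.05×10⁻³
  concrete: M = 2.51×10⁻³
  low-carbon steel: M = 1.87×10⁻³
GFRP laminate has the largest M.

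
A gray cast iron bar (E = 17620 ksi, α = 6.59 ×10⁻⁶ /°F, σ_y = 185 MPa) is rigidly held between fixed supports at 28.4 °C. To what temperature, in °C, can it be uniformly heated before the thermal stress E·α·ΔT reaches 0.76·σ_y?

E = 17620 ksi = 121.5 GPa.
α = 6.59×10⁻⁶/°F × 9/5 = 11.9×10⁻⁶/K.
E·α·ΔT = 140.6 MPa ⇒ ΔT = 140.6 / (121.5×10³ × 11.9×10⁻⁶) = 97.57 K.
T = 28.4 + 97.57 = 126.0 °C.

126 °C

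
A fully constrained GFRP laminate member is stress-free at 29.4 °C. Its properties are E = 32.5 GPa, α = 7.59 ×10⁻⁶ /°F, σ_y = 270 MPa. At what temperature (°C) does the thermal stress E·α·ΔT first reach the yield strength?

637 °C

α = 7.59×10⁻⁶/°F × 9/5 = 13.7×10⁻⁶/K.
E·α·ΔT = 270.0 MPa ⇒ ΔT = 270.0 / (32.50×10³ × 13.7×10⁻⁶) = 608.1 K.
T = 29.4 + 608.1 = 637.5 °C.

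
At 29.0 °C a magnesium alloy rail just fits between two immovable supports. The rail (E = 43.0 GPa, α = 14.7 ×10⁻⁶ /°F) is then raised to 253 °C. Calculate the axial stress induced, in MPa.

255 MPa

α = 14.7×10⁻⁶/°F × 9/5 = 26.5×10⁻⁶/K.
ΔT = 224.0 K. Constrained thermal stress σ = E·α·ΔT = 43.00×10³ MPa × 26.5×10⁻⁶ × 224.0 = 255 MPa (compressive).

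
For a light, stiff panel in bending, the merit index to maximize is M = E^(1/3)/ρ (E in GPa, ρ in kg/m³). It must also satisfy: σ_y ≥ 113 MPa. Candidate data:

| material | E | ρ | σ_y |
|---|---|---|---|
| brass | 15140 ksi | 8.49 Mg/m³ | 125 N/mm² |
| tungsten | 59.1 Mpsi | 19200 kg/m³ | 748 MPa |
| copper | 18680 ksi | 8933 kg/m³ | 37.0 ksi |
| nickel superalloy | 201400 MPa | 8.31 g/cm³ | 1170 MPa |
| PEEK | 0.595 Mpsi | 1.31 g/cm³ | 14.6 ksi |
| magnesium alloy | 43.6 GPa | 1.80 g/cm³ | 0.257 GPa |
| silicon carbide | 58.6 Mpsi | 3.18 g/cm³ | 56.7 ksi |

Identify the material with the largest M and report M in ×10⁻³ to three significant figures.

Screen on constraints: σ_y ≥ 113 MPa. Survivors: brass, tungsten, copper, nickel superalloy, magnesium alloy, silicon carbide.
Convert each candidate to consistent units, then evaluate M:
  brass: E = 104.4 GPa, ρ = 8490 kg/m³
  tungsten: E = 407.5 GPa, ρ = 19200 kg/m³
  copper: E = 128.8 GPa, ρ = 8933 kg/m³
  nickel superalloy: E = 201.4 GPa, ρ = 8310 kg/m³
  magnesium alloy: E = 43.60 GPa, ρ = 1800 kg/m³
  silicon carbide: E = 404.0 GPa, ρ = 3180 kg/m³
  silicon carbide: M = 2.32×10⁻³
  magnesium alloy: M = 1.96×10⁻³
  nickel superalloy: M = 0.705×10⁻³
  copper: M = 0.565×10⁻³
  brass: M = 0.555×10⁻³
  tungsten: M = 0.386×10⁻³
Silicon carbide has the largest M.

silicon carbide, M = 2.32×10⁻³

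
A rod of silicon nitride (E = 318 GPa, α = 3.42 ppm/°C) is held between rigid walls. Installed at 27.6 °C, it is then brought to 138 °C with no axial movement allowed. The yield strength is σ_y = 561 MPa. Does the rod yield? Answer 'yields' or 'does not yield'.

ΔT = 110.4 K. Constrained thermal stress σ = E·α·ΔT = 318.0×10³ MPa × 3.42×10⁻⁶ × 110.4 = 120 MPa (compressive).
Compare to σ_y = 561 MPa: σ < σ_y, so it does not yield.

does not yield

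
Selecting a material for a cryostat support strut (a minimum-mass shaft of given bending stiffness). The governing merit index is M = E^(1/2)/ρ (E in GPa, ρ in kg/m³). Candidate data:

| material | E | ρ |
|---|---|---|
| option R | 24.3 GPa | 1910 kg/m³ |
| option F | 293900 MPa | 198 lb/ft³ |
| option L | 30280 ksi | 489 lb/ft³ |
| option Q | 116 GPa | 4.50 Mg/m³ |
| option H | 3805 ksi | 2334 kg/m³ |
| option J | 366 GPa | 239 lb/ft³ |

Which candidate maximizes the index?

option F

After converting to SI:
  option R: E = 24.30 GPa, ρ = 1910 kg/m³
  option F: E = 293.9 GPa, ρ = 3172 kg/m³
  option L: E = 208.8 GPa, ρ = 7833 kg/m³
  option Q: E = 116.0 GPa, ρ = 4500 kg/m³
  option H: E = 26.23 GPa, ρ = 2334 kg/m³
  option J: E = 366.0 GPa, ρ = 3828 kg/m³
  option F: M = 5.41×10⁻³
  option J: M = 5.00×10⁻³
  option R: M = 2.58×10⁻³
  option Q: M = 2.39×10⁻³
  option H: M = 2.19×10⁻³
  option L: M = 1.84×10⁻³
Option F ranks first.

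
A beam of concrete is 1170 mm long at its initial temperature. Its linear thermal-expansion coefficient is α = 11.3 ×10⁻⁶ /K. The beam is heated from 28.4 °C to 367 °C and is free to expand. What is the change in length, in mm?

ΔT = 367 − 28.4 = 338.6 K.
ΔL = α·L₀·ΔT = 11.3×10⁻⁶ × 1170 mm × 338.6 K = 4.48 mm.

4.48 mm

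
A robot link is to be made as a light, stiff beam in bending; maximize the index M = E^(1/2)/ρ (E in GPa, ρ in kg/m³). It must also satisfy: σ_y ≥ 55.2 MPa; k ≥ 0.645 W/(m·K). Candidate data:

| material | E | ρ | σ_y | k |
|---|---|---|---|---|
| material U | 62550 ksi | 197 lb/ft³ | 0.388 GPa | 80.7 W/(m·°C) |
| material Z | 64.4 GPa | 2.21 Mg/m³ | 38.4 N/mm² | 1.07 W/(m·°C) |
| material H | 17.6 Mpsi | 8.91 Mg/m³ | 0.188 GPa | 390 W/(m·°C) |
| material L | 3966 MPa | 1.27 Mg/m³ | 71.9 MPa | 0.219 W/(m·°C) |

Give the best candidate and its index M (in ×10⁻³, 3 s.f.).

Screen on constraints: σ_y ≥ 55.2 MPa; k ≥ 0.645 W/(m·K). Survivors: material U, material H.
Putting every candidate on a common basis:
  material U: E = 431.3 GPa, ρ = 3156 kg/m³
  material H: E = 121.3 GPa, ρ = 8910 kg/m³
  material U: M = 6.58×10⁻³
  material H: M = 1.24×10⁻³
Material U ranks first.

material U, M = 6.58×10⁻³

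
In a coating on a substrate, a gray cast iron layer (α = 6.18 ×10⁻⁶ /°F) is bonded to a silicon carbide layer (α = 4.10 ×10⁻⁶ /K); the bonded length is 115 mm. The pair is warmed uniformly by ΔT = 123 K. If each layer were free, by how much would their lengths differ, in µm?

99.4 µm

gray cast iron: α = 6.18×10⁻⁶/°F × 9/5 = 11.1×10⁻⁶/K.
Δα = |11.1 − 4.10|×10⁻⁶/K = 7.02×10⁻⁶/K.
ΔL_mismatch = Δα·L·ΔT = 7.02×10⁻⁶ × 115.0 mm × 123.0 K = 99.4 µm.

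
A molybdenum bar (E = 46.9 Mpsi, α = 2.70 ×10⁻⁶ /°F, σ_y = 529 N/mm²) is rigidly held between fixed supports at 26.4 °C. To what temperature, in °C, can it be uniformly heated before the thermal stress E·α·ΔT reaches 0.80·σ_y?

296 °C

E = 46.9 Mpsi = 323.4 GPa.
α = 2.70×10⁻⁶/°F × 9/5 = 4.86×10⁻⁶/K.
σ_y = 529 N/mm² = 529.0 MPa.
E·α·ΔT = 423.2 MPa ⇒ ΔT = 423.2 / (323.4×10³ × 4.86×10⁻⁶) = 269.3 K.
T = 26.4 + 269.3 = 295.7 °C.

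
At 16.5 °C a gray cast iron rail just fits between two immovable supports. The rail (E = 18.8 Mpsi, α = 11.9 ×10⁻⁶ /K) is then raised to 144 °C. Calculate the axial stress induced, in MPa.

E = 18.8 Mpsi = 129.6 GPa.
ΔT = 127.5 K. Constrained thermal stress σ = E·α·ΔT = 129.6×10³ MPa × 11.9×10⁻⁶ × 127.5 = 197 MPa (compressive).

197 MPa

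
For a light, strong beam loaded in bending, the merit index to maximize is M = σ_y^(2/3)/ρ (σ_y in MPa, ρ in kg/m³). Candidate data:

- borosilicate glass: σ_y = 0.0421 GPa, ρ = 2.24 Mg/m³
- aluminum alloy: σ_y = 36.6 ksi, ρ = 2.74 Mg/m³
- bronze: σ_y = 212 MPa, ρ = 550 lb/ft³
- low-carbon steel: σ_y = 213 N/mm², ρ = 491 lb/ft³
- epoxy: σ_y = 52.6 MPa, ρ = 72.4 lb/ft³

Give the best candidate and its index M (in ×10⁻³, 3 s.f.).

aluminum alloy, M = 14.6×10⁻³

After converting to SI:
  borosilicate glass: σ_y = 42.10 MPa, ρ = 2240 kg/m³
  aluminum alloy: σ_y = 252.3 MPa, ρ = 2740 kg/m³
  bronze: σ_y = 212.0 MPa, ρ = 8810 kg/m³
  low-carbon steel: σ_y = 213.0 MPa, ρ = 7865 kg/m³
  epoxy: σ_y = 52.60 MPa, ρ = 1160 kg/m³
  aluminum alloy: M = 14.6×10⁻³
  epoxy: M = 12.1×10⁻³
  borosilicate glass: M = 5.40×10⁻³
  low-carbon steel: M = 4.53×10⁻³
  bronze: M = 4.04×10⁻³
The maximum is for aluminum alloy.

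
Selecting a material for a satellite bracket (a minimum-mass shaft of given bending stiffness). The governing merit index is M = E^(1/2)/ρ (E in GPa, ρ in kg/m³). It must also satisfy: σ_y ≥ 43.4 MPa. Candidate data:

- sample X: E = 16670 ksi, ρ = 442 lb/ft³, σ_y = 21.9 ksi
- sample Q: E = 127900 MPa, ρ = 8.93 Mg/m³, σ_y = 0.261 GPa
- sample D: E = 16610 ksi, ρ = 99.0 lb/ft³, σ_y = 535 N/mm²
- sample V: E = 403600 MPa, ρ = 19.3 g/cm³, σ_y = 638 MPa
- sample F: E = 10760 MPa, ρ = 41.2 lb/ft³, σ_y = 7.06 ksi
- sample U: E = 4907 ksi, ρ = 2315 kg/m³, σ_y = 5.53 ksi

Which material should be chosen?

sample D

Screen on constraints: σ_y ≥ 43.4 MPa. Survivors: sample X, sample Q, sample D, sample V, sample F.
In SI units:
  sample X: E = 114.9 GPa, ρ = 7080 kg/m³
  sample Q: E = 127.9 GPa, ρ = 8930 kg/m³
  sample D: E = 114.5 GPa, ρ = 1586 kg/m³
  sample V: E = 403.6 GPa, ρ = 19300 kg/m³
  sample F: E = 10.76 GPa, ρ = 660.0 kg/m³
  sample D: M = 6.75×10⁻³
  sample F: M = 4.97×10⁻³
  sample X: M = 1.51×10⁻³
  sample Q: M = 1.27×10⁻³
  sample V: M = 1.04×10⁻³
Sample D ranks first.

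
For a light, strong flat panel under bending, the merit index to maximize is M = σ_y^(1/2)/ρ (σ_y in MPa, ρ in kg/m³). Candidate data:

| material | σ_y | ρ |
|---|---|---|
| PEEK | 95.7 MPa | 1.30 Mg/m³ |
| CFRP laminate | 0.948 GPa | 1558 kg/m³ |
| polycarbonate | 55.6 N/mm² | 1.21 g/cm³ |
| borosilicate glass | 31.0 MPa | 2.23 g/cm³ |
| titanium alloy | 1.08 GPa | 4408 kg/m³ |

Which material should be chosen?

Normalizing units and computing the index:
  PEEK: σ_y = 95.70 MPa, ρ = 1300 kg/m³
  CFRP laminate: σ_y = 948.0 MPa, ρ = 1558 kg/m³
  polycarbonate: σ_y = 55.60 MPa, ρ = 1210 kg/m³
  borosilicate glass: σ_y = 31.00 MPa, ρ = 2230 kg/m³
  titanium alloy: σ_y = 1080 MPa, ρ = 4408 kg/m³
  CFRP laminate: M = 19.8×10⁻³
  PEEK: M = 7.53×10⁻³
  titanium alloy: M = 7.46×10⁻³
  polycarbonate: M = 6.16×10⁻³
  borosilicate glass: M = 2.50×10⁻³
CFRP laminate ranks first.

CFRP laminate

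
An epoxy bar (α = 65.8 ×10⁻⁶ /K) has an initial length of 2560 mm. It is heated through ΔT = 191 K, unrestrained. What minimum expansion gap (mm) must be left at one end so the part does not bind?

ΔL = α·L₀·ΔT = 65.8×10⁻⁶ × 2560 mm × 191.0 K = 32.2 mm.

32.2 mm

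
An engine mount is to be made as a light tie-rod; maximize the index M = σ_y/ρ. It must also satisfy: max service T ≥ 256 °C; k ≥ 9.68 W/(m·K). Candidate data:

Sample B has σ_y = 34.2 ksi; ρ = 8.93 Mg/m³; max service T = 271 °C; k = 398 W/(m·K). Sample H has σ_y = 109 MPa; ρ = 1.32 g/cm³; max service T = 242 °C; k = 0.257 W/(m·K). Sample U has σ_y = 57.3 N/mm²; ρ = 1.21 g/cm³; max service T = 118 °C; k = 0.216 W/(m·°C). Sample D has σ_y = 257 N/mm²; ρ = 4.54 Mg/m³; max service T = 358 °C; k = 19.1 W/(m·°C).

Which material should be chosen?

sample D

Screen on constraints: max service T ≥ 256 °C; k ≥ 9.68 W/(m·K). Survivors: sample B, sample D.
After converting to SI:
  sample B: σ_y = 235.8 MPa, ρ = 8930 kg/m³
  sample D: σ_y = 257.0 MPa, ρ = 4540 kg/m³
  sample D: M = 56.6 kN·m/kg
  sample B: M = 26.4 kN·m/kg
Sample D has the largest M.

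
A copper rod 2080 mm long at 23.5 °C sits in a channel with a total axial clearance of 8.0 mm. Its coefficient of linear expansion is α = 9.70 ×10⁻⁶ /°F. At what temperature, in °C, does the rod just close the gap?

244 °C

α = 9.70×10⁻⁶/°F × 9/5 = 17.5×10⁻⁶/K.
α·L₀·ΔT = 8.0 mm ⇒ ΔT = 8.0 / (17.5×10⁻⁶ × 2080.0) = 220.3 K.
T = 23.5 + 220.3 = 243.8 °C.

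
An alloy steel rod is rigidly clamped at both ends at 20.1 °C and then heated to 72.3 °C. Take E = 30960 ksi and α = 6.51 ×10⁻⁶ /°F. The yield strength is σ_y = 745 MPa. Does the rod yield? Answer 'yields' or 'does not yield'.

does not yield

E = 30960 ksi = 213.5 GPa.
α = 6.51×10⁻⁶/°F × 9/5 = 11.7×10⁻⁶/K.
ΔT = 52.20 K. Constrained thermal stress σ = E·α·ΔT = 213.5×10³ MPa × 11.7×10⁻⁶ × 52.20 = 131 MPa (compressive).
Compare to σ_y = 745 MPa: σ < σ_y, so it does not yield.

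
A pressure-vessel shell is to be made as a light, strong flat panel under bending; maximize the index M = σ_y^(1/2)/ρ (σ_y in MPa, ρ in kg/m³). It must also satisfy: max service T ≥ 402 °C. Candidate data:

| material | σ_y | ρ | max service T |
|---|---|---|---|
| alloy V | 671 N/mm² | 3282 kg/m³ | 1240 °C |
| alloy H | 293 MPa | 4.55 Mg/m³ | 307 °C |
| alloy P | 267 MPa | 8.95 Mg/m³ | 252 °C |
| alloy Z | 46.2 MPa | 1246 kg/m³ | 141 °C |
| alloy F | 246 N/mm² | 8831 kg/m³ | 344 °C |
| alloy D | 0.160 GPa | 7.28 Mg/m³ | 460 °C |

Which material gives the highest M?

alloy V

Screen on constraints: max service T ≥ 402 °C. Survivors: alloy V, alloy D.
Normalizing units and computing the index:
  alloy V: σ_y = 671.0 MPa, ρ = 3282 kg/m³
  alloy D: σ_y = 160.0 MPa, ρ = 7280 kg/m³
  alloy V: M = 7.89×10⁻³
  alloy D: M = 1.74×10⁻³
The maximum is for alloy V.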